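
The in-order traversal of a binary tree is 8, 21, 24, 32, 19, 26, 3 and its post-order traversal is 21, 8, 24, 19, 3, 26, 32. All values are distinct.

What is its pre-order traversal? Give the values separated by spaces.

32 24 8 21 26 19 3

The last element of post-order is the root; it splits in-order into left and right subtrees.
Root 32: left subtree has 3 nodes {8, 21, 24}, right has 3 {19, 26, 3}.
  Root 24: left subtree has 2 nodes {8, 21}, right has 0 { }.
    Root 8: left subtree has 0 nodes { }, right has 1 {21}.
  Root 26: left subtree has 1 node {19}, right has 1 {3}.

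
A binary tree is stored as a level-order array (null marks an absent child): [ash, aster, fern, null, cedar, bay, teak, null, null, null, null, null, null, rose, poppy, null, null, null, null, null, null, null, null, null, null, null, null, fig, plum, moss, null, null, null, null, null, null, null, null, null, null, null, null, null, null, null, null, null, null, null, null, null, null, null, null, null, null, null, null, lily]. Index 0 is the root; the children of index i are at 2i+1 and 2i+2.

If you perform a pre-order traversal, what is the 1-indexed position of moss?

Pre-order visits the node, then its left subtree, then its right subtree.
Visit ash.
At ash: go left to aster.
  Visit aster.
  At aster: no left child.
  At aster: go right to cedar.
    cedar is a leaf — visit cedar.
At ash: go right to fern.
  Visit fern.
  At fern: go left to bay.
    bay is a leaf — visit bay.
  At fern: go right to teak.
    Visit teak.
    At teak: go left to rose.
      Visit rose.
      At rose: go left to fig.
        fig is a leaf — visit fig.
      At rose: go right to plum.
        Visit plum.
        At plum: no left child.
        At plum: go right to lily.
          lily is a leaf — visit lily.
    At teak: go right to poppy.
      Visit poppy.
      At poppy: go left to moss.
        moss is a leaf — visit moss.
      At poppy: no right child.
Full pre-order sequence: ash, aster, cedar, fern, bay, teak, rose, fig, plum, lily, poppy, moss.

12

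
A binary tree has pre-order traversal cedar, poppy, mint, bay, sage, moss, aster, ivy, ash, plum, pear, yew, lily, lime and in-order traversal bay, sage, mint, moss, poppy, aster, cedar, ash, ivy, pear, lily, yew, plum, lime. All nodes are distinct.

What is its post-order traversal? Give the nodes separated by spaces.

The first element of pre-order is the root; it splits in-order into left and right subtrees.
Root cedar: left subtree has 6 nodes {bay, sage, mint, moss, poppy, aster}, right has 7 {ash, ivy, pear, lily, yew, plum, lime}.
  Root poppy: left subtree has 4 nodes {bay, sage, mint, moss}, right has 1 {aster}.
    Root mint: left subtree has 2 nodes {bay, sage}, right has 1 {moss}.
      Root bay: left subtree has 0 nodes { }, right has 1 {sage}.
  Root ivy: left subtree has 1 node {ash}, right has 5 {pear, lily, yew, plum, lime}.
    Root plum: left subtree has 3 nodes {pear, lily, yew}, right has 1 {lime}.
      Root pear: left subtree has 0 nodes { }, right has 2 {lily, yew}.
        Root yew: left subtree has 1 node {lily}, right has 0 { }.

sage bay moss mint aster poppy ash lily yew pear lime plum ivy cedar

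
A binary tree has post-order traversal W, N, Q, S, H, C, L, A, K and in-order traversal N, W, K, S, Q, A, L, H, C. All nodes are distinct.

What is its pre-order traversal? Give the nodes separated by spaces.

The last element of post-order is the root; it splits in-order into left and right subtrees.
Root K: left subtree has 2 nodes {N, W}, right has 6 {S, Q, A, L, H, C}.
  Root N: left subtree has 0 nodes { }, right has 1 {W}.
  Root A: left subtree has 2 nodes {S, Q}, right has 3 {L, H, C}.
    Root S: left subtree has 0 nodes { }, right has 1 {Q}.
    Root L: left subtree has 0 nodes { }, right has 2 {H, C}.
      Root C: left subtree has 1 node {H}, right has 0 { }.

K N W A S Q L C H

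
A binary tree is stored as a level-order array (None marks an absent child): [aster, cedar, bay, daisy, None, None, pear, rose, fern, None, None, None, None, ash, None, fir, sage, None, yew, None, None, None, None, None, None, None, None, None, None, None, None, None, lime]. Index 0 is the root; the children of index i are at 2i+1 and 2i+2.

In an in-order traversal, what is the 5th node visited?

daisy

In-order visits the left subtree, then the node, then the right subtree.
At aster: go left to cedar.
  At cedar: go left to daisy.
    At daisy: go left to rose.
      At rose: go left to fir.
        At fir: no left child.
        Visit fir.
        At fir: go right to lime.
          lime is a leaf — visit lime.
      Visit rose.
      At rose: go right to sage.
        sage is a leaf — visit sage.
    Visit daisy.
    At daisy: go right to fern.
      At fern: no left child.
      Visit fern.
      At fern: go right to yew.
        yew is a leaf — visit yew.
  Visit cedar.
  At cedar: no right child.
Visit aster.
At aster: go right to bay.
  At bay: no left child.
  Visit bay.
  At bay: go right to pear.
    At pear: go left to ash.
      ash is a leaf — visit ash.
    Visit pear.
    At pear: no right child.
Full in-order sequence: fir, lime, rose, sage, daisy, fern, yew, cedar, aster, bay, ash, pear.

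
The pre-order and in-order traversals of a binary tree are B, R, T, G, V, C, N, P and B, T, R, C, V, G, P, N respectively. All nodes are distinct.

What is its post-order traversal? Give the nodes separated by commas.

T, C, V, P, N, G, R, B

The first element of pre-order is the root; it splits in-order into left and right subtrees.
Root B: left subtree has 0 nodes { }, right has 7 {T, R, C, V, G, P, N}.
  Root R: left subtree has 1 node {T}, right has 5 {C, V, G, P, N}.
    Root G: left subtree has 2 nodes {C, V}, right has 2 {P, N}.
      Root V: left subtree has 1 node {C}, right has 0 { }.
      Root N: left subtree has 1 node {P}, right has 0 { }.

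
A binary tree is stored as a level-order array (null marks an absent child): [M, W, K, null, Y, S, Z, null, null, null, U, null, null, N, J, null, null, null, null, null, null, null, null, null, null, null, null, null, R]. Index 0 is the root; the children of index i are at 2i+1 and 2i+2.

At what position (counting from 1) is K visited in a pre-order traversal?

5

Pre-order visits the node, then its left subtree, then its right subtree.
Visit M.
At M: go left to W.
  Visit W.
  At W: no left child.
  At W: go right to Y.
    Visit Y.
    At Y: no left child.
    At Y: go right to U.
      U is a leaf — visit U.
At M: go right to K.
  Visit K.
  At K: go left to S.
    S is a leaf — visit S.
  At K: go right to Z.
    Visit Z.
    At Z: go left to N.
      Visit N.
      At N: no left child.
      At N: go right to R.
        R is a leaf — visit R.
    At Z: go right to J.
      J is a leaf — visit J.
Full pre-order sequence: M, W, Y, U, K, S, Z, N, R, J.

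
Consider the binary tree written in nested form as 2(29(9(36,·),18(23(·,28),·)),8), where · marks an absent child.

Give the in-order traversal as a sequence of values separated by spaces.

36 9 29 23 28 18 2 8

In-order visits the left subtree, then the node, then the right subtree.
At 2: go left to 29.
  At 29: go left to 9.
    At 9: go left to 36.
      36 is a leaf — visit 36.
    Visit 9.
    At 9: no right child.
  Visit 29.
  At 29: go right to 18.
    At 18: go left to 23.
      At 23: no left child.
      Visit 23.
      At 23: go right to 28.
        28 is a leaf — visit 28.
    Visit 18.
    At 18: no right child.
Visit 2.
At 2: go right to 8.
  8 is a leaf — visit 8.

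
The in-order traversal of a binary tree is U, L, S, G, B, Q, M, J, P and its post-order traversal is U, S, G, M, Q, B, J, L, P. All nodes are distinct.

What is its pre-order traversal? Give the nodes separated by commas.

P, L, U, J, B, G, S, Q, M

The last element of post-order is the root; it splits in-order into left and right subtrees.
Root P: left subtree has 8 nodes {U, L, S, G, B, Q, M, J}, right has 0 { }.
  Root L: left subtree has 1 node {U}, right has 6 {S, G, B, Q, M, J}.
    Root J: left subtree has 5 nodes {S, G, B, Q, M}, right has 0 { }.
      Root B: left subtree has 2 nodes {S, G}, right has 2 {Q, M}.
        Root G: left subtree has 1 node {S}, right has 0 { }.
        Root Q: left subtree has 0 nodes { }, right has 1 {M}.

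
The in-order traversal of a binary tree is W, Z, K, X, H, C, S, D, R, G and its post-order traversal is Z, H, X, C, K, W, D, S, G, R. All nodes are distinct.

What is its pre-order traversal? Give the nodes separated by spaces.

The last element of post-order is the root; it splits in-order into left and right subtrees.
Root R: left subtree has 8 nodes {W, Z, K, X, H, C, S, D}, right has 1 {G}.
  Root S: left subtree has 6 nodes {W, Z, K, X, H, C}, right has 1 {D}.
    Root W: left subtree has 0 nodes { }, right has 5 {Z, K, X, H, C}.
      Root K: left subtree has 1 node {Z}, right has 3 {X, H, C}.
        Root C: left subtree has 2 nodes {X, H}, right has 0 { }.
          Root X: left subtree has 0 nodes { }, right has 1 {H}.

R S W K Z C X H D G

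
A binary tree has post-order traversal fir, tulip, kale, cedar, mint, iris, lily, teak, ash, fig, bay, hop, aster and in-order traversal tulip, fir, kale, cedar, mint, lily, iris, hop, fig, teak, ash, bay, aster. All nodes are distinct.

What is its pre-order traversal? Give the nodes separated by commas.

aster, hop, lily, mint, cedar, kale, tulip, fir, iris, bay, fig, ash, teak

The last element of post-order is the root; it splits in-order into left and right subtrees.
Root aster: left subtree has 12 nodes {tulip, fir, kale, cedar, mint, lily, iris, hop, fig, teak, ash, bay}, right has 0 { }.
  Root hop: left subtree has 7 nodes {tulip, fir, kale, cedar, mint, lily, iris}, right has 4 {fig, teak, ash, bay}.
    Root lily: left subtree has 5 nodes {tulip, fir, kale, cedar, mint}, right has 1 {iris}.
      Root mint: left subtree has 4 nodes {tulip, fir, kale, cedar}, right has 0 { }.
        Root cedar: left subtree has 3 nodes {tulip, fir, kale}, right has 0 { }.
          Root kale: left subtree has 2 nodes {tulip, fir}, right has 0 { }.
            Root tulip: left subtree has 0 nodes { }, right has 1 {fir}.
    Root bay: left subtree has 3 nodes {fig, teak, ash}, right has 0 { }.
      Root fig: left subtree has 0 nodes { }, right has 2 {teak, ash}.
        Root ash: left subtree has 1 node {teak}, right has 0 { }.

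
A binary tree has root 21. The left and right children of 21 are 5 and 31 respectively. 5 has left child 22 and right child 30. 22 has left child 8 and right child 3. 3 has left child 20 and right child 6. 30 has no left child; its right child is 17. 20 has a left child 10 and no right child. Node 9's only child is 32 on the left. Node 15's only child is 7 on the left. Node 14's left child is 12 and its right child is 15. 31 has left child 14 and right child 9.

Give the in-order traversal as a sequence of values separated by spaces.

8 22 10 20 3 6 5 30 17 21 12 14 7 15 31 32 9

In-order visits the left subtree, then the node, then the right subtree.
At 21: go left to 5.
  At 5: go left to 22.
    At 22: go left to 8.
      8 is a leaf — visit 8.
    Visit 22.
    At 22: go right to 3.
      At 3: go left to 20.
        At 20: go left to 10.
          10 is a leaf — visit 10.
        Visit 20.
        At 20: no right child.
      Visit 3.
      At 3: go right to 6.
        6 is a leaf — visit 6.
  Visit 5.
  At 5: go right to 30.
    At 30: no left child.
    Visit 30.
    At 30: go right to 17.
      17 is a leaf — visit 17.
Visit 21.
At 21: go right to 31.
  At 31: go left to 14.
    At 14: go left to 12.
      12 is a leaf — visit 12.
    Visit 14.
    At 14: go right to 15.
      At 15: go left to 7.
        7 is a leaf — visit 7.
      Visit 15.
      At 15: no right child.
  Visit 31.
  At 31: go right to 9.
    At 9: go left to 32.
      32 is a leaf — visit 32.
    Visit 9.
    At 9: no right child.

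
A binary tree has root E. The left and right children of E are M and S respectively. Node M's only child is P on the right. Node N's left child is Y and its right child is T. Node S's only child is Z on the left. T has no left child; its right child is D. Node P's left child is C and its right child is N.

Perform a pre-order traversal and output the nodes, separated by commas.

Pre-order visits the node, then its left subtree, then its right subtree.
Visit E.
At E: go left to M.
  Visit M.
  At M: no left child.
  At M: go right to P.
    Visit P.
    At P: go left to C.
      C is a leaf — visit C.
    At P: go right to N.
      Visit N.
      At N: go left to Y.
        Y is a leaf — visit Y.
      At N: go right to T.
        Visit T.
        At T: no left child.
        At T: go right to D.
          D is a leaf — visit D.
At E: go right to S.
  Visit S.
  At S: go left to Z.
    Z is a leaf — visit Z.
  At S: no right child.

E, M, P, C, N, Y, T, D, S, Z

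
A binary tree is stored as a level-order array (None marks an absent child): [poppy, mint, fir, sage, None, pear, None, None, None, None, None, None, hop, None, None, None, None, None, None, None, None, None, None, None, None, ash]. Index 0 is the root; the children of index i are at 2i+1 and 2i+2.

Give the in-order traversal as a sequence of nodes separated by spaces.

In-order visits the left subtree, then the node, then the right subtree.
At poppy: go left to mint.
  At mint: go left to sage.
    sage is a leaf — visit sage.
  Visit mint.
  At mint: no right child.
Visit poppy.
At poppy: go right to fir.
  At fir: go left to pear.
    At pear: no left child.
    Visit pear.
    At pear: go right to hop.
      At hop: go left to ash.
        ash is a leaf — visit ash.
      Visit hop.
      At hop: no right child.
  Visit fir.
  At fir: no right child.

sage mint poppy pear ash hop fir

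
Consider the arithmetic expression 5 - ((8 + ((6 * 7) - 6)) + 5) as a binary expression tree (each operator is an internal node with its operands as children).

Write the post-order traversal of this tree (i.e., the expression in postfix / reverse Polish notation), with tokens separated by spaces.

Post-order on an expression tree gives postfix notation: for each operator, emit left operand, right operand, then the operator.

5 8 6 7 * 6 - + 5 + -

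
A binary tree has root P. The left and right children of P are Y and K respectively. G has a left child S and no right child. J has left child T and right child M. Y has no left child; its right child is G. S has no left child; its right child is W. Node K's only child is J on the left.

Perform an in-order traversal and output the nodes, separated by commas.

In-order visits the left subtree, then the node, then the right subtree.
At P: go left to Y.
  At Y: no left child.
  Visit Y.
  At Y: go right to G.
    At G: go left to S.
      At S: no left child.
      Visit S.
      At S: go right to W.
        W is a leaf — visit W.
    Visit G.
    At G: no right child.
Visit P.
At P: go right to K.
  At K: go left to J.
    At J: go left to T.
      T is a leaf — visit T.
    Visit J.
    At J: go right to M.
      M is a leaf — visit M.
  Visit K.
  At K: no right child.

Y, S, W, G, P, T, J, M, K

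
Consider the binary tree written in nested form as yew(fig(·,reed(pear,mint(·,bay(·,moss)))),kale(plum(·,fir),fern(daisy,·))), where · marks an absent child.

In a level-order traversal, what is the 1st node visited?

yew

Level-order visits nodes level by level from the root, left to right within each level.
Level 0: yew
Level 1: fig, kale
Level 2: reed, plum, fern
Level 3: pear, mint, fir, daisy
Level 4: bay
Level 5: moss
Full level-order sequence: yew, fig, kale, reed, plum, fern, pear, mint, fir, daisy, bay, moss.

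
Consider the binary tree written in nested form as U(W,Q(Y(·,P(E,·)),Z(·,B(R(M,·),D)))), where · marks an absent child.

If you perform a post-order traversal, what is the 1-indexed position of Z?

9

Post-order visits the left subtree, then the right subtree, then the node.
At U: go left to W.
  W is a leaf — visit W.
At U: go right to Q.
  At Q: go left to Y.
    At Y: no left child.
    At Y: go right to P.
      At P: go left to E.
        E is a leaf — visit E.
      At P: no right child.
      Visit P.
    Visit Y.
  At Q: go right to Z.
    At Z: no left child.
    At Z: go right to B.
      At B: go left to R.
        At R: go left to M.
          M is a leaf — visit M.
        At R: no right child.
        Visit R.
      At B: go right to D.
        D is a leaf — visit D.
      Visit B.
    Visit Z.
  Visit Q.
Visit U.
Full post-order sequence: W, E, P, Y, M, R, D, B, Z, Q, U.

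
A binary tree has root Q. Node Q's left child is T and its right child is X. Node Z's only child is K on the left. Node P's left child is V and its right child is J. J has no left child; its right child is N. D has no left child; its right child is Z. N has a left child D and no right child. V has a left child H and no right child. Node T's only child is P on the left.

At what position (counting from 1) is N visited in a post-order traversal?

6

Post-order visits the left subtree, then the right subtree, then the node.
At Q: go left to T.
  At T: go left to P.
    At P: go left to V.
      At V: go left to H.
        H is a leaf — visit H.
      At V: no right child.
      Visit V.
    At P: go right to J.
      At J: no left child.
      At J: go right to N.
        At N: go left to D.
          At D: no left child.
          At D: go right to Z.
            At Z: go left to K.
              K is a leaf — visit K.
            At Z: no right child.
            Visit Z.
          Visit D.
        At N: no right child.
        Visit N.
      Visit J.
    Visit P.
  At T: no right child.
  Visit T.
At Q: go right to X.
  X is a leaf — visit X.
Visit Q.
Full post-order sequence: H, V, K, Z, D, N, J, P, T, X, Q.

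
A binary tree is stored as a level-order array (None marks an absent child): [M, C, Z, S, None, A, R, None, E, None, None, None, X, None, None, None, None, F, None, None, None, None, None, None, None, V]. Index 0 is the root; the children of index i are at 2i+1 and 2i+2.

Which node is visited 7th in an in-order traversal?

V

In-order visits the left subtree, then the node, then the right subtree.
At M: go left to C.
  At C: go left to S.
    At S: no left child.
    Visit S.
    At S: go right to E.
      At E: go left to F.
        F is a leaf — visit F.
      Visit E.
      At E: no right child.
  Visit C.
  At C: no right child.
Visit M.
At M: go right to Z.
  At Z: go left to A.
    At A: no left child.
    Visit A.
    At A: go right to X.
      At X: go left to V.
        V is a leaf — visit V.
      Visit X.
      At X: no right child.
  Visit Z.
  At Z: go right to R.
    R is a leaf — visit R.
Full in-order sequence: S, F, E, C, M, A, V, X, Z, R.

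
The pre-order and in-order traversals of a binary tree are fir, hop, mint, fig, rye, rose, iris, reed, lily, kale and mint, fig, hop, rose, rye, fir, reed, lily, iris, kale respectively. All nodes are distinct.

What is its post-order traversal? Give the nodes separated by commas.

The first element of pre-order is the root; it splits in-order into left and right subtrees.
Root fir: left subtree has 5 nodes {mint, fig, hop, rose, rye}, right has 4 {reed, lily, iris, kale}.
  Root hop: left subtree has 2 nodes {mint, fig}, right has 2 {rose, rye}.
    Root mint: left subtree has 0 nodes { }, right has 1 {fig}.
    Root rye: left subtree has 1 node {rose}, right has 0 { }.
  Root iris: left subtree has 2 nodes {reed, lily}, right has 1 {kale}.
    Root reed: left subtree has 0 nodes { }, right has 1 {lily}.

fig, mint, rose, rye, hop, lily, reed, kale, iris, fir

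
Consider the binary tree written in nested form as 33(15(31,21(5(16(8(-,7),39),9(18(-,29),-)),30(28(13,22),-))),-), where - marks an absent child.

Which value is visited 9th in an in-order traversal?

In-order visits the left subtree, then the node, then the right subtree.
At 33: go left to 15.
  At 15: go left to 31.
    31 is a leaf — visit 31.
  Visit 15.
  At 15: go right to 21.
    At 21: go left to 5.
      At 5: go left to 16.
        At 16: go left to 8.
          At 8: no left child.
          Visit 8.
          At 8: go right to 7.
            7 is a leaf — visit 7.
        Visit 16.
        At 16: go right to 39.
          39 is a leaf — visit 39.
      Visit 5.
      At 5: go right to 9.
        At 9: go left to 18.
          At 18: no left child.
          Visit 18.
          At 18: go right to 29.
            29 is a leaf — visit 29.
        Visit 9.
        At 9: no right child.
    Visit 21.
    At 21: go right to 30.
      At 30: go left to 28.
        At 28: go left to 13.
          13 is a leaf — visit 13.
        Visit 28.
        At 28: go right to 22.
          22 is a leaf — visit 22.
      Visit 30.
      At 30: no right child.
Visit 33.
At 33: no right child.
Full in-order sequence: 31, 15, 8, 7, 16, 39, 5, 18, 29, 9, 21, 13, 28, 22, 30, 33.

29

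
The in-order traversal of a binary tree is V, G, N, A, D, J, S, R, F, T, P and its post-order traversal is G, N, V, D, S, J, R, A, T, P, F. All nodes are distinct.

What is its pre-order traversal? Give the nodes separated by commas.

The last element of post-order is the root; it splits in-order into left and right subtrees.
Root F: left subtree has 8 nodes {V, G, N, A, D, J, S, R}, right has 2 {T, P}.
  Root A: left subtree has 3 nodes {V, G, N}, right has 4 {D, J, S, R}.
    Root V: left subtree has 0 nodes { }, right has 2 {G, N}.
      Root N: left subtree has 1 node {G}, right has 0 { }.
    Root R: left subtree has 3 nodes {D, J, S}, right has 0 { }.
      Root J: left subtree has 1 node {D}, right has 1 {S}.
  Root P: left subtree has 1 node {T}, right has 0 { }.

F, A, V, N, G, R, J, D, S, P, T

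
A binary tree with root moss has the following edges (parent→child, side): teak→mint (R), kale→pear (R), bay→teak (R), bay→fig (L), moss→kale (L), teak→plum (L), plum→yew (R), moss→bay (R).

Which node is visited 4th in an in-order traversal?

In-order visits the left subtree, then the node, then the right subtree.
At moss: go left to kale.
  At kale: no left child.
  Visit kale.
  At kale: go right to pear.
    pear is a leaf — visit pear.
Visit moss.
At moss: go right to bay.
  At bay: go left to fig.
    fig is a leaf — visit fig.
  Visit bay.
  At bay: go right to teak.
    At teak: go left to plum.
      At plum: no left child.
      Visit plum.
      At plum: go right to yew.
        yew is a leaf — visit yew.
    Visit teak.
    At teak: go right to mint.
      mint is a leaf — visit mint.
Full in-order sequence: kale, pear, moss, fig, bay, plum, yew, teak, mint.

fig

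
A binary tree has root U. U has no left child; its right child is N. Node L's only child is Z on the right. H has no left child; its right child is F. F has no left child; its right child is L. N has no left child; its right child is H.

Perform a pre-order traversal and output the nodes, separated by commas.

U, N, H, F, L, Z

Pre-order visits the node, then its left subtree, then its right subtree.
Visit U.
At U: no left child.
At U: go right to N.
  Visit N.
  At N: no left child.
  At N: go right to H.
    Visit H.
    At H: no left child.
    At H: go right to F.
      Visit F.
      At F: no left child.
      At F: go right to L.
        Visit L.
        At L: no left child.
        At L: go right to Z.
          Z is a leaf — visit Z.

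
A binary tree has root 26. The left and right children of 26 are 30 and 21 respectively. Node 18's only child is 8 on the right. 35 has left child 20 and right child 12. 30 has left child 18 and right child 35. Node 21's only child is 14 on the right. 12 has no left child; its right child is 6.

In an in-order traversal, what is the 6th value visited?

12

In-order visits the left subtree, then the node, then the right subtree.
At 26: go left to 30.
  At 30: go left to 18.
    At 18: no left child.
    Visit 18.
    At 18: go right to 8.
      8 is a leaf — visit 8.
  Visit 30.
  At 30: go right to 35.
    At 35: go left to 20.
      20 is a leaf — visit 20.
    Visit 35.
    At 35: go right to 12.
      At 12: no left child.
      Visit 12.
      At 12: go right to 6.
        6 is a leaf — visit 6.
Visit 26.
At 26: go right to 21.
  At 21: no left child.
  Visit 21.
  At 21: go right to 14.
    14 is a leaf — visit 14.
Full in-order sequence: 18, 8, 30, 20, 35, 12, 6, 26, 21, 14.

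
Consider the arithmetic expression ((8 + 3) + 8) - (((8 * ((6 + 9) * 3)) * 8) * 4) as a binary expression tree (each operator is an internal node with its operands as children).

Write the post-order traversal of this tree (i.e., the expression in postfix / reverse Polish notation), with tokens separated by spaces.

8 3 + 8 + 8 6 9 + 3 * * 8 * 4 * -

Post-order on an expression tree gives postfix notation: for each operator, emit left operand, right operand, then the operator.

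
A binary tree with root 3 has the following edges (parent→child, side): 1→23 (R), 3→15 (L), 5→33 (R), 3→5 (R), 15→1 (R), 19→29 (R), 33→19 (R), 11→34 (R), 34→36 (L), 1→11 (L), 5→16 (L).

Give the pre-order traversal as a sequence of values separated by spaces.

Pre-order visits the node, then its left subtree, then its right subtree.
Visit 3.
At 3: go left to 15.
  Visit 15.
  At 15: no left child.
  At 15: go right to 1.
    Visit 1.
    At 1: go left to 11.
      Visit 11.
      At 11: no left child.
      At 11: go right to 34.
        Visit 34.
        At 34: go left to 36.
          36 is a leaf — visit 36.
        At 34: no right child.
    At 1: go right to 23.
      23 is a leaf — visit 23.
At 3: go right to 5.
  Visit 5.
  At 5: go left to 16.
    16 is a leaf — visit 16.
  At 5: go right to 33.
    Visit 33.
    At 33: no left child.
    At 33: go right to 19.
      Visit 19.
      At 19: no left child.
      At 19: go right to 29.
        29 is a leaf — visit 29.

3 15 1 11 34 36 23 5 16 33 19 29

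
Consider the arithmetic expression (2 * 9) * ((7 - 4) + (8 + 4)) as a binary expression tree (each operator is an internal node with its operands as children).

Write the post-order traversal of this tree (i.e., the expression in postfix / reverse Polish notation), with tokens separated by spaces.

2 9 * 7 4 - 8 4 + + *

Post-order on an expression tree gives postfix notation: for each operator, emit left operand, right operand, then the operator.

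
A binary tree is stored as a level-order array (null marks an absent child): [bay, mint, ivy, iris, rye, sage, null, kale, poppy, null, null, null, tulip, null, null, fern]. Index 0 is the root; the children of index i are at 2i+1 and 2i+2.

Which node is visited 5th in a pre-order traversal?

Pre-order visits the node, then its left subtree, then its right subtree.
Visit bay.
At bay: go left to mint.
  Visit mint.
  At mint: go left to iris.
    Visit iris.
    At iris: go left to kale.
      Visit kale.
      At kale: go left to fern.
        fern is a leaf — visit fern.
      At kale: no right child.
    At iris: go right to poppy.
      poppy is a leaf — visit poppy.
  At mint: go right to rye.
    rye is a leaf — visit rye.
At bay: go right to ivy.
  Visit ivy.
  At ivy: go left to sage.
    Visit sage.
    At sage: no left child.
    At sage: go right to tulip.
      tulip is a leaf — visit tulip.
  At ivy: no right child.
Full pre-order sequence: bay, mint, iris, kale, fern, poppy, rye, ivy, sage, tulip.

fern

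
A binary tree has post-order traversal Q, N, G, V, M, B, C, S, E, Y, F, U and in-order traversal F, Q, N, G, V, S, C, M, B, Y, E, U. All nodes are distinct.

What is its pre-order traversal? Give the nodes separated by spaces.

U F Y S V G N Q C B M E

The last element of post-order is the root; it splits in-order into left and right subtrees.
Root U: left subtree has 11 nodes {F, Q, N, G, V, S, C, M, B, Y, E}, right has 0 { }.
  Root F: left subtree has 0 nodes { }, right has 10 {Q, N, G, V, S, C, M, B, Y, E}.
    Root Y: left subtree has 8 nodes {Q, N, G, V, S, C, M, B}, right has 1 {E}.
      Root S: left subtree has 4 nodes {Q, N, G, V}, right has 3 {C, M, B}.
        Root V: left subtree has 3 nodes {Q, N, G}, right has 0 { }.
          Root G: left subtree has 2 nodes {Q, N}, right has 0 { }.
            Root N: left subtree has 1 node {Q}, right has 0 { }.
        Root C: left subtree has 0 nodes { }, right has 2 {M, B}.
          Root B: left subtree has 1 node {M}, right has 0 { }.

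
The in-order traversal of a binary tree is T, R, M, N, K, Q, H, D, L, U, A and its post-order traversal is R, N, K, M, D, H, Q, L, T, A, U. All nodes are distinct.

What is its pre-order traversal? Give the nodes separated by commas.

The last element of post-order is the root; it splits in-order into left and right subtrees.
Root U: left subtree has 9 nodes {T, R, M, N, K, Q, H, D, L}, right has 1 {A}.
  Root T: left subtree has 0 nodes { }, right has 8 {R, M, N, K, Q, H, D, L}.
    Root L: left subtree has 7 nodes {R, M, N, K, Q, H, D}, right has 0 { }.
      Root Q: left subtree has 4 nodes {R, M, N, K}, right has 2 {H, D}.
        Root M: left subtree has 1 node {R}, right has 2 {N, K}.
          Root K: left subtree has 1 node {N}, right has 0 { }.
        Root H: left subtree has 0 nodes { }, right has 1 {D}.

U, T, L, Q, M, R, K, N, H, D, A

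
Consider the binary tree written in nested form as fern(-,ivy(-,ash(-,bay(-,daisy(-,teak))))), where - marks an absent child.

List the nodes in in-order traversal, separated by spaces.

fern ivy ash bay daisy teak

In-order visits the left subtree, then the node, then the right subtree.
At fern: no left child.
Visit fern.
At fern: go right to ivy.
  At ivy: no left child.
  Visit ivy.
  At ivy: go right to ash.
    At ash: no left child.
    Visit ash.
    At ash: go right to bay.
      At bay: no left child.
      Visit bay.
      At bay: go right to daisy.
        At daisy: no left child.
        Visit daisy.
        At daisy: go right to teak.
          teak is a leaf — visit teak.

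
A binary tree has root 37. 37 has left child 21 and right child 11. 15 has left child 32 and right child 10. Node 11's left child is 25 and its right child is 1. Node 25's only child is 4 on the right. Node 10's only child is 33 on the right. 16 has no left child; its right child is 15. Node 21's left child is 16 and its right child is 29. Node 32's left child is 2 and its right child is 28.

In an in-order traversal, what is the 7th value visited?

33

In-order visits the left subtree, then the node, then the right subtree.
At 37: go left to 21.
  At 21: go left to 16.
    At 16: no left child.
    Visit 16.
    At 16: go right to 15.
      At 15: go left to 32.
        At 32: go left to 2.
          2 is a leaf — visit 2.
        Visit 32.
        At 32: go right to 28.
          28 is a leaf — visit 28.
      Visit 15.
      At 15: go right to 10.
        At 10: no left child.
        Visit 10.
        At 10: go right to 33.
          33 is a leaf — visit 33.
  Visit 21.
  At 21: go right to 29.
    29 is a leaf — visit 29.
Visit 37.
At 37: go right to 11.
  At 11: go left to 25.
    At 25: no left child.
    Visit 25.
    At 25: go right to 4.
      4 is a leaf — visit 4.
  Visit 11.
  At 11: go right to 1.
    1 is a leaf — visit 1.
Full in-order sequence: 16, 2, 32, 28, 15, 10, 33, 21, 29, 37, 25, 4, 11, 1.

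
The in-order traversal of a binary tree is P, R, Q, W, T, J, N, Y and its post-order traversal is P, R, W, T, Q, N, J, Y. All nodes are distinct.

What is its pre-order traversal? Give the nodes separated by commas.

The last element of post-order is the root; it splits in-order into left and right subtrees.
Root Y: left subtree has 7 nodes {P, R, Q, W, T, J, N}, right has 0 { }.
  Root J: left subtree has 5 nodes {P, R, Q, W, T}, right has 1 {N}.
    Root Q: left subtree has 2 nodes {P, R}, right has 2 {W, T}.
      Root R: left subtree has 1 node {P}, right has 0 { }.
      Root T: left subtree has 1 node {W}, right has 0 { }.

Y, J, Q, R, P, T, W, N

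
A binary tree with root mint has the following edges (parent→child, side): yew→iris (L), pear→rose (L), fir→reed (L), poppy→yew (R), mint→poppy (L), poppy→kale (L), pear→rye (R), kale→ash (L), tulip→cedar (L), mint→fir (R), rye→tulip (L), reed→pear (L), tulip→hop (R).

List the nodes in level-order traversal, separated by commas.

mint, poppy, fir, kale, yew, reed, ash, iris, pear, rose, rye, tulip, cedar, hop

Level-order visits nodes level by level from the root, left to right within each level.
Level 0: mint
Level 1: poppy, fir
Level 2: kale, yew, reed
Level 3: ash, iris, pear
Level 4: rose, rye
Level 5: tulip
Level 6: cedar, hop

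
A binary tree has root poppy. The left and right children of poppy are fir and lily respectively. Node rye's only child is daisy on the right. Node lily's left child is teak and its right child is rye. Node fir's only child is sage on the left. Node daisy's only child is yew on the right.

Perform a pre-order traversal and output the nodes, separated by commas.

poppy, fir, sage, lily, teak, rye, daisy, yew

Pre-order visits the node, then its left subtree, then its right subtree.
Visit poppy.
At poppy: go left to fir.
  Visit fir.
  At fir: go left to sage.
    sage is a leaf — visit sage.
  At fir: no right child.
At poppy: go right to lily.
  Visit lily.
  At lily: go left to teak.
    teak is a leaf — visit teak.
  At lily: go right to rye.
    Visit rye.
    At rye: no left child.
    At rye: go right to daisy.
      Visit daisy.
      At daisy: no left child.
      At daisy: go right to yew.
        yew is a leaf — visit yew.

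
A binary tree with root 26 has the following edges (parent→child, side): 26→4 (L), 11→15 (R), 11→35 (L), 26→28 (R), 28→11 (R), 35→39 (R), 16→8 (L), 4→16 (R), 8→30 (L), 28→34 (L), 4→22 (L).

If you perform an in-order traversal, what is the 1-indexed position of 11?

In-order visits the left subtree, then the node, then the right subtree.
At 26: go left to 4.
  At 4: go left to 22.
    22 is a leaf — visit 22.
  Visit 4.
  At 4: go right to 16.
    At 16: go left to 8.
      At 8: go left to 30.
        30 is a leaf — visit 30.
      Visit 8.
      At 8: no right child.
    Visit 16.
    At 16: no right child.
Visit 26.
At 26: go right to 28.
  At 28: go left to 34.
    34 is a leaf — visit 34.
  Visit 28.
  At 28: go right to 11.
    At 11: go left to 35.
      At 35: no left child.
      Visit 35.
      At 35: go right to 39.
        39 is a leaf — visit 39.
    Visit 11.
    At 11: go right to 15.
      15 is a leaf — visit 15.
Full in-order sequence: 22, 4, 30, 8, 16, 26, 34, 28, 35, 39, 11, 15.

11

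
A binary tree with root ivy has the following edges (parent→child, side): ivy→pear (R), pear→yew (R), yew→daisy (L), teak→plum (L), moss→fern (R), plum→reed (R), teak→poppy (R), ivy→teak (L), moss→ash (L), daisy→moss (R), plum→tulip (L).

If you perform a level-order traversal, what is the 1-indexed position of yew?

6

Level-order visits nodes level by level from the root, left to right within each level.
Level 0: ivy
Level 1: teak, pear
Level 2: plum, poppy, yew
Level 3: tulip, reed, daisy
Level 4: moss
Level 5: ash, fern
Full level-order sequence: ivy, teak, pear, plum, poppy, yew, tulip, reed, daisy, moss, ash, fern.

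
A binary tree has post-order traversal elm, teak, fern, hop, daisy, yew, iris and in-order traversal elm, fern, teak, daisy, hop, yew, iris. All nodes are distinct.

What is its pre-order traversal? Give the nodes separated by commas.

iris, yew, daisy, fern, elm, teak, hop

The last element of post-order is the root; it splits in-order into left and right subtrees.
Root iris: left subtree has 6 nodes {elm, fern, teak, daisy, hop, yew}, right has 0 { }.
  Root yew: left subtree has 5 nodes {elm, fern, teak, daisy, hop}, right has 0 { }.
    Root daisy: left subtree has 3 nodes {elm, fern, teak}, right has 1 {hop}.
      Root fern: left subtree has 1 node {elm}, right has 1 {teak}.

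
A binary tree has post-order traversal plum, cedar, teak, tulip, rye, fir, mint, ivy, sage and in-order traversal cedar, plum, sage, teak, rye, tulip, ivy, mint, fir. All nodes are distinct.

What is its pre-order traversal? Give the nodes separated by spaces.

The last element of post-order is the root; it splits in-order into left and right subtrees.
Root sage: left subtree has 2 nodes {cedar, plum}, right has 6 {teak, rye, tulip, ivy, mint, fir}.
  Root cedar: left subtree has 0 nodes { }, right has 1 {plum}.
  Root ivy: left subtree has 3 nodes {teak, rye, tulip}, right has 2 {mint, fir}.
    Root rye: left subtree has 1 node {teak}, right has 1 {tulip}.
    Root mint: left subtree has 0 nodes { }, right has 1 {fir}.

sage cedar plum ivy rye teak tulip mint fir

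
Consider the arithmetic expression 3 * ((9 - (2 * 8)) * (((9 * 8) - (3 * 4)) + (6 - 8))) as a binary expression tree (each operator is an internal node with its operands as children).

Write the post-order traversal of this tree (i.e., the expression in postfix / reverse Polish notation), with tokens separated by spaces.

3 9 2 8 * - 9 8 * 3 4 * - 6 8 - + * *

Post-order on an expression tree gives postfix notation: for each operator, emit left operand, right operand, then the operator.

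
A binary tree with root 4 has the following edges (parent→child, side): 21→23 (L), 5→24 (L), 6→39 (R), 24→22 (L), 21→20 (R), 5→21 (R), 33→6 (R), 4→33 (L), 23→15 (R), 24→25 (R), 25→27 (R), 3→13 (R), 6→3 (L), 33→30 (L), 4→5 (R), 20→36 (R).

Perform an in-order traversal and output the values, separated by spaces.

30 33 3 13 6 39 4 22 24 25 27 5 23 15 21 20 36

In-order visits the left subtree, then the node, then the right subtree.
At 4: go left to 33.
  At 33: go left to 30.
    30 is a leaf — visit 30.
  Visit 33.
  At 33: go right to 6.
    At 6: go left to 3.
      At 3: no left child.
      Visit 3.
      At 3: go right to 13.
        13 is a leaf — visit 13.
    Visit 6.
    At 6: go right to 39.
      39 is a leaf — visit 39.
Visit 4.
At 4: go right to 5.
  At 5: go left to 24.
    At 24: go left to 22.
      22 is a leaf — visit 22.
    Visit 24.
    At 24: go right to 25.
      At 25: no left child.
      Visit 25.
      At 25: go right to 27.
        27 is a leaf — visit 27.
  Visit 5.
  At 5: go right to 21.
    At 21: go left to 23.
      At 23: no left child.
      Visit 23.
      At 23: go right to 15.
        15 is a leaf — visit 15.
    Visit 21.
    At 21: go right to 20.
      At 20: no left child.
      Visit 20.
      At 20: go right to 36.
        36 is a leaf — visit 36.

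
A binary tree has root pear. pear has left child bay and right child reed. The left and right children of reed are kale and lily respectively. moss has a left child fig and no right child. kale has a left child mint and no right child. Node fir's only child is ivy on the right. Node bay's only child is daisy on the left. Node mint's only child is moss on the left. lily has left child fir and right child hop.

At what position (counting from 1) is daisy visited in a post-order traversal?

1

Post-order visits the left subtree, then the right subtree, then the node.
At pear: go left to bay.
  At bay: go left to daisy.
    daisy is a leaf — visit daisy.
  At bay: no right child.
  Visit bay.
At pear: go right to reed.
  At reed: go left to kale.
    At kale: go left to mint.
      At mint: go left to moss.
        At moss: go left to fig.
          fig is a leaf — visit fig.
        At moss: no right child.
        Visit moss.
      At mint: no right child.
      Visit mint.
    At kale: no right child.
    Visit kale.
  At reed: go right to lily.
    At lily: go left to fir.
      At fir: no left child.
      At fir: go right to ivy.
        ivy is a leaf — visit ivy.
      Visit fir.
    At lily: go right to hop.
      hop is a leaf — visit hop.
    Visit lily.
  Visit reed.
Visit pear.
Full post-order sequence: daisy, bay, fig, moss, mint, kale, ivy, fir, hop, lily, reed, pear.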